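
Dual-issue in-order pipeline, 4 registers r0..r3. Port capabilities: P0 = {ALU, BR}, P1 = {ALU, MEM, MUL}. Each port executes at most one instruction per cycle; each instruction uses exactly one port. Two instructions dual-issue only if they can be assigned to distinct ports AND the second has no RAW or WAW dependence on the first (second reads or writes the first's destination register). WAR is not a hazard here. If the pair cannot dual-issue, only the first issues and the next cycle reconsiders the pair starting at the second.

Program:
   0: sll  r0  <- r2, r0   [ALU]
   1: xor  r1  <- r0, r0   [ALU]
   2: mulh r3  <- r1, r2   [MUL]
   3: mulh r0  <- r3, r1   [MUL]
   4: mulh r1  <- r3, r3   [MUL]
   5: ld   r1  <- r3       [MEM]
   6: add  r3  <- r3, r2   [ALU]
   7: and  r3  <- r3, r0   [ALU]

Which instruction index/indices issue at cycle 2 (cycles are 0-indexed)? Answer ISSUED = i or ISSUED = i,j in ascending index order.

ISSUED = 2

t=0 i0:sll ; RAW r0
t=1 i1:xor ; RAW r1
t=2 i2:mulh ; no-port MUL/MUL
t=3 i3:mulh ; no-port MUL/MUL
t=4 i4:mulh ; no-port MUL/MEM
t=5 i5/i6:ld add ; pair
t=6 i7:and ; tail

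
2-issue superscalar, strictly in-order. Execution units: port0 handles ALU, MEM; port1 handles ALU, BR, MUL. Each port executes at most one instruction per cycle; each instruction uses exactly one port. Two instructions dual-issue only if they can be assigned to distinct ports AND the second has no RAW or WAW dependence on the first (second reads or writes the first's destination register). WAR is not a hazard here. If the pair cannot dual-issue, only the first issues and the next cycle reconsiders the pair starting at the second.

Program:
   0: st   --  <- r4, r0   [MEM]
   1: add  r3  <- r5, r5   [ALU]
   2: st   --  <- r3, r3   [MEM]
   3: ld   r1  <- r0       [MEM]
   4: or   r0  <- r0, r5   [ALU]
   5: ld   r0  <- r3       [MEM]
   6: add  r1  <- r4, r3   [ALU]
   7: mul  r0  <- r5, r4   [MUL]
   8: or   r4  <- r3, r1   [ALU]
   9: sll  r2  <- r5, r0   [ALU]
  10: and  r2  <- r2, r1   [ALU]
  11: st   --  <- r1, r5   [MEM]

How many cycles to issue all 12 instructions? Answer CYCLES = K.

  cy0 -> i0/i1 (st.MEM;add.ALU) dual
  cy1 -> i2 (st.MEM) no-port MEM/MEM
  cy2 -> i3/i4 (ld.MEM;or.ALU) dual
  cy3 -> i5/i6 (ld.MEM;add.ALU) dual
  cy4 -> i7/i8 (mul.MUL;or.ALU) dual
  cy5 -> i9 (sll.ALU) RAW+WAW r2
  cy6 -> i10/i11 (and.ALU;st.MEM) dual

CYCLES = 7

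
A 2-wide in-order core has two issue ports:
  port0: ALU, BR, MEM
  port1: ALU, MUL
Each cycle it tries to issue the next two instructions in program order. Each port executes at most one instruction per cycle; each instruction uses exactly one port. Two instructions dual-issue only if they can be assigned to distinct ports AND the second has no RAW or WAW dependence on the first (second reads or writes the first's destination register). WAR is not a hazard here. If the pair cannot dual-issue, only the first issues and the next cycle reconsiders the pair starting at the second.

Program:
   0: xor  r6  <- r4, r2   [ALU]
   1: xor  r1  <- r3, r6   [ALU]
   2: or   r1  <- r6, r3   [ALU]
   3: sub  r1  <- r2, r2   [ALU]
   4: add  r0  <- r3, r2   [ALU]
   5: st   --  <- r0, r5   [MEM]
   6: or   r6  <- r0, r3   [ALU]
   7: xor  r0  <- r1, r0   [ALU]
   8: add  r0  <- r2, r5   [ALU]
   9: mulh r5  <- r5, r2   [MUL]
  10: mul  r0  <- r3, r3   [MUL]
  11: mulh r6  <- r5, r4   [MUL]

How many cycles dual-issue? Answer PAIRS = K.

#0 head=0: xor i0 RAW r6
#1 head=1: xor i1 WAW r1
#2 head=2: or i2 WAW r1
#3 head=3: sub+add i3+i4 pair
#4 head=5: st+or i5+i6 pair
#5 head=7: xor i7 WAW r0
#6 head=8: add+mulh i8+i9 pair
#7 head=10: mul i10 no-port MUL/MUL
#8 head=11: mulh i11 tail

PAIRS = 3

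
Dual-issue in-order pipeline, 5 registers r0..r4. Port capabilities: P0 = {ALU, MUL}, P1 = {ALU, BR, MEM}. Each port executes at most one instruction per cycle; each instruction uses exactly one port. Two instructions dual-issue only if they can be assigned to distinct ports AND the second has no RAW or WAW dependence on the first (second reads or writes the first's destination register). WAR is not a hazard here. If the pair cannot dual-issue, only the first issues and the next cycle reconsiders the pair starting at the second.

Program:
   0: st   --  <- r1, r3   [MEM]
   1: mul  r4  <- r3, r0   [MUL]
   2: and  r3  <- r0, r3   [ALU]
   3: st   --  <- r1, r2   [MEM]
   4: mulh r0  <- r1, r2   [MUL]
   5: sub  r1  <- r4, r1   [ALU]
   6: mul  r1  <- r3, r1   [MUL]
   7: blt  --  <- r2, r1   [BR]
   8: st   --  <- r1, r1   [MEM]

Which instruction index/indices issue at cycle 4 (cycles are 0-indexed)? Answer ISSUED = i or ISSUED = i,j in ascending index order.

c0: i0,i1 st+mul  dual
c1: i2,i3 and+st  dual
c2: i4,i5 mulh+sub  dual
c3: i6 mul  RAW r1
c4: i7 blt  no-port BR/MEM
c5: i8 st  tail

ISSUED = 7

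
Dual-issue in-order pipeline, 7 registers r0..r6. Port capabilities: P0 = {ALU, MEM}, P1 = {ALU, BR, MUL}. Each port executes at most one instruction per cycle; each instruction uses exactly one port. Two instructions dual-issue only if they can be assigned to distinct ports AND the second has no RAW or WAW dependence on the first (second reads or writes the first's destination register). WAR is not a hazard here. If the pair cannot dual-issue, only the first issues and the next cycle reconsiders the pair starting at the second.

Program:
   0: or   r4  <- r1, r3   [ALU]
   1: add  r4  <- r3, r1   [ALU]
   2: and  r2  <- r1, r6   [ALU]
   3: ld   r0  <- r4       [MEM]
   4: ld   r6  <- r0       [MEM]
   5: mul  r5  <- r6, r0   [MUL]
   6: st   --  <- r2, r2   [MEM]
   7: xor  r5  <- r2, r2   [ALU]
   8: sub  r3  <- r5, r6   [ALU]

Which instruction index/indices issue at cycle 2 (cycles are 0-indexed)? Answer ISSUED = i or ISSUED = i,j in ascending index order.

ISSUED = 3

[0] i0  or  -- WAW r4
[1] i1&i2  add/and  -- dual
[2] i3  ld  -- no-port MEM/MEM
[3] i4  ld  -- RAW r6
[4] i5&i6  mul/st  -- dual
[5] i7  xor  -- RAW r5
[6] i8  sub  -- tail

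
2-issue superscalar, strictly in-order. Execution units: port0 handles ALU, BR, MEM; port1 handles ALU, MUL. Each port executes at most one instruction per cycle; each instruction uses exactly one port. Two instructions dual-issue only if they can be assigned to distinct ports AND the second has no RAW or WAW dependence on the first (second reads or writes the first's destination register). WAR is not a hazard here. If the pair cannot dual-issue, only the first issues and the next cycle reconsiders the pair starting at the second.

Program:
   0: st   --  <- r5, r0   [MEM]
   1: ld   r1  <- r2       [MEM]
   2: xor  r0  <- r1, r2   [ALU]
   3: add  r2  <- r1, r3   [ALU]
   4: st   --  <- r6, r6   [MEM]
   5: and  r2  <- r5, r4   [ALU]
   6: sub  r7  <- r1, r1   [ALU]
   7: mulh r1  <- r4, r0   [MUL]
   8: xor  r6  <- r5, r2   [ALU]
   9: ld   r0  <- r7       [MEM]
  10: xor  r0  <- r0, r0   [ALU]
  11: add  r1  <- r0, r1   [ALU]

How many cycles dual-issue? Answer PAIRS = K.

c0: i0 st.MEM  no-port MEM/MEM
c1: i1 ld.MEM  RAW r1
c2: i2/i3 xor.ALU+add.ALU  dual
c3: i4/i5 st.MEM+and.ALU  dual
c4: i6/i7 sub.ALU+mulh.MUL  dual
c5: i8/i9 xor.ALU+ld.MEM  dual
c6: i10 xor.ALU  RAW r0
c7: i11 add.ALU  tail

PAIRS = 4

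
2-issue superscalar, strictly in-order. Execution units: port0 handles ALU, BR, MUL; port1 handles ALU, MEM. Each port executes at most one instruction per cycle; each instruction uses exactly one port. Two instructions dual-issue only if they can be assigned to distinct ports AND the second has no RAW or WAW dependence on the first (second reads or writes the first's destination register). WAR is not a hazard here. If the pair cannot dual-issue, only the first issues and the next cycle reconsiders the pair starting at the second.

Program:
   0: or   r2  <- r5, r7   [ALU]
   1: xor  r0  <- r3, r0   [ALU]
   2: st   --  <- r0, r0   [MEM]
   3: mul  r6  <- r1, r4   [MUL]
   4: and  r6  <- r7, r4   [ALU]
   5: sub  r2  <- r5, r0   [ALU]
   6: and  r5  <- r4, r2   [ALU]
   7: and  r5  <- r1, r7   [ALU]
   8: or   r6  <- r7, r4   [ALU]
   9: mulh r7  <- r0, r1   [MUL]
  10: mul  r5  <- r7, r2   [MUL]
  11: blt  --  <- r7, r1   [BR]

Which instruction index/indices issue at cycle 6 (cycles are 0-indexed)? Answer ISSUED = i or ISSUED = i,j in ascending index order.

ISSUED = 10

#0 head=0: or.ALU/xor.ALU i0&i1 dual
#1 head=2: st.MEM/mul.MUL i2&i3 dual
#2 head=4: and.ALU/sub.ALU i4&i5 dual
#3 head=6: and.ALU i6 WAW r5
#4 head=7: and.ALU/or.ALU i7&i8 dual
#5 head=9: mulh.MUL i9 no-port MUL/MUL
#6 head=10: mul.MUL i10 no-port MUL/BR
#7 head=11: blt.BR i11 tail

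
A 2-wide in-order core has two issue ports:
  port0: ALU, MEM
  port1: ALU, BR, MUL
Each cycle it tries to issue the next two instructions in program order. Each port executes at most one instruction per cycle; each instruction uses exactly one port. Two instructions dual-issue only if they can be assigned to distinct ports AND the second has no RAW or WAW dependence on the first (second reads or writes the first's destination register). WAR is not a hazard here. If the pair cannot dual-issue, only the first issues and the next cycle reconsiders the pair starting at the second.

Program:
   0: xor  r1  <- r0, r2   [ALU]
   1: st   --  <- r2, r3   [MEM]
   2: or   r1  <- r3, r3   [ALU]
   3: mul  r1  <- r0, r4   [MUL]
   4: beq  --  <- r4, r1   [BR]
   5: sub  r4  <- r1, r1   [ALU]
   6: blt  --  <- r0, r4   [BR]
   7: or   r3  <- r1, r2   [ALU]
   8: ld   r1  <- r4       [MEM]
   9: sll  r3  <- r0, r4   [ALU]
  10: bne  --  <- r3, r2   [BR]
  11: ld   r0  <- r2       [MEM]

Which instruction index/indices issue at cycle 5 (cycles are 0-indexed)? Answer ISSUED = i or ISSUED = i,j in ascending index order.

  cy0 -> i0+i1 (xor.ALU/st.MEM) pair
  cy1 -> i2 (or.ALU) WAW r1
  cy2 -> i3 (mul.MUL) no-port MUL/BR
  cy3 -> i4+i5 (beq.BR/sub.ALU) pair
  cy4 -> i6+i7 (blt.BR/or.ALU) pair
  cy5 -> i8+i9 (ld.MEM/sll.ALU) pair
  cy6 -> i10+i11 (bne.BR/ld.MEM) pair

ISSUED = 8,9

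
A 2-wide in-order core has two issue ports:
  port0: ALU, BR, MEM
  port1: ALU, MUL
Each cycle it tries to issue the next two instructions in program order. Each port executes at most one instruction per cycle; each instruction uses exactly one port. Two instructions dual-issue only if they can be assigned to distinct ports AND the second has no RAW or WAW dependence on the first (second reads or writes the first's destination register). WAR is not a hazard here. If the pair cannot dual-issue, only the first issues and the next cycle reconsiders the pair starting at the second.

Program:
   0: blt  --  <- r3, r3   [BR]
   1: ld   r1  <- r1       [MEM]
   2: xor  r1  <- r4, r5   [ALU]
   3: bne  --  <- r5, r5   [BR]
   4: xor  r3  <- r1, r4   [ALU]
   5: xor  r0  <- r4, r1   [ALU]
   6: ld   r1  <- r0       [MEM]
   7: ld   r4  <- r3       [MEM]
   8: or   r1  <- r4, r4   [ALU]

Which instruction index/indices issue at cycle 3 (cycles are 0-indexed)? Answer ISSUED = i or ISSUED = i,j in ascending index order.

ISSUED = 4,5

t=0 i0:blt ; no-port BR/MEM
t=1 i1:ld ; WAW r1
t=2 i2/i3:xor;bne ; pair
t=3 i4/i5:xor;xor ; pair
t=4 i6:ld ; no-port MEM/MEM
t=5 i7:ld ; RAW r4
t=6 i8:or ; tail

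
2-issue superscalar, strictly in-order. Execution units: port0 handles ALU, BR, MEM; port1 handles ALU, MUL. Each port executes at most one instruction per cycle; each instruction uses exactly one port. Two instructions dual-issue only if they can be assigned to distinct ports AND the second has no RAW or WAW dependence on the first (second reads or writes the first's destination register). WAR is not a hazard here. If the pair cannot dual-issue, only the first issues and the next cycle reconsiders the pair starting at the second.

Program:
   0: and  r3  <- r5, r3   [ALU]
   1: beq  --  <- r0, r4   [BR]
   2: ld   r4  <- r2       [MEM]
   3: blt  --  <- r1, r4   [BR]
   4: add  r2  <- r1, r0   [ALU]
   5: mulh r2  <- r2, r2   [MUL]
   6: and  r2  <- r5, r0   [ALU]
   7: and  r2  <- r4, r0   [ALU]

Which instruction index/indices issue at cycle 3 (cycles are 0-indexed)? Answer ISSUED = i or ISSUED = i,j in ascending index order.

t=0 i0/i1:and;beq ; 2-wide
t=1 i2:ld ; no-port MEM/BR
t=2 i3/i4:blt;add ; 2-wide
t=3 i5:mulh ; WAW r2
t=4 i6:and ; WAW r2
t=5 i7:and ; tail

ISSUED = 5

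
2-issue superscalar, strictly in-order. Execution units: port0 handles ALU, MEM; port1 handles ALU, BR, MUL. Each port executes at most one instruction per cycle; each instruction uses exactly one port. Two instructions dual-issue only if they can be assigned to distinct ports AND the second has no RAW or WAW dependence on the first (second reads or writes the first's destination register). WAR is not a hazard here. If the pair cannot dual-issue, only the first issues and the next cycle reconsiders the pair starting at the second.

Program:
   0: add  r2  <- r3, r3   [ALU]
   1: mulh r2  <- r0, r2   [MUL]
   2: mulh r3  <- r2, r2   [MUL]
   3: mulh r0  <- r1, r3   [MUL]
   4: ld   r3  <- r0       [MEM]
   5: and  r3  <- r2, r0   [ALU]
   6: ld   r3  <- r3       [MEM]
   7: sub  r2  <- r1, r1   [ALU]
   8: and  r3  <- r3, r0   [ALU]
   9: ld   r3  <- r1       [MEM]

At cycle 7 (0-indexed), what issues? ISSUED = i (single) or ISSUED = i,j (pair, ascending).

ISSUED = 8

  cy0 -> i0 (add) RAW+WAW r2
  cy1 -> i1 (mulh) no-port MUL/MUL
  cy2 -> i2 (mulh) no-port MUL/MUL
  cy3 -> i3 (mulh) RAW r0
  cy4 -> i4 (ld) WAW r3
  cy5 -> i5 (and) RAW+WAW r3
  cy6 -> i6,i7 (ld+sub) dual
  cy7 -> i8 (and) WAW r3
  cy8 -> i9 (ld) tail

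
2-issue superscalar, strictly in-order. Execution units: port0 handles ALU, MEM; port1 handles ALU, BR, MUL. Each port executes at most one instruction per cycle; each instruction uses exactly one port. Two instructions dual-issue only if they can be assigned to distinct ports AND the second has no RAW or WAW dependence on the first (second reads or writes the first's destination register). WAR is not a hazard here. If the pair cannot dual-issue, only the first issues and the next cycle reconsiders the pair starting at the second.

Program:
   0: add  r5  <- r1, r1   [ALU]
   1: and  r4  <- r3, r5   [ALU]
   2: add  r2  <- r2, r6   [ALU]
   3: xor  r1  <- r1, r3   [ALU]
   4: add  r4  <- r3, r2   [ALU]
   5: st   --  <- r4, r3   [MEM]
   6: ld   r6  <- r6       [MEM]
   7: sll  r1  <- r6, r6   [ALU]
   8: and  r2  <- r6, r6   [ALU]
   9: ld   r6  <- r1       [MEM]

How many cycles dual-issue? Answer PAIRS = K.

PAIRS = 3

#0 head=0: add.ALU i0 RAW r5
#1 head=1: and.ALU+add.ALU i1,i2 2-wide
#2 head=3: xor.ALU+add.ALU i3,i4 2-wide
#3 head=5: st.MEM i5 no-port MEM/MEM
#4 head=6: ld.MEM i6 RAW r6
#5 head=7: sll.ALU+and.ALU i7,i8 2-wide
#6 head=9: ld.MEM i9 tail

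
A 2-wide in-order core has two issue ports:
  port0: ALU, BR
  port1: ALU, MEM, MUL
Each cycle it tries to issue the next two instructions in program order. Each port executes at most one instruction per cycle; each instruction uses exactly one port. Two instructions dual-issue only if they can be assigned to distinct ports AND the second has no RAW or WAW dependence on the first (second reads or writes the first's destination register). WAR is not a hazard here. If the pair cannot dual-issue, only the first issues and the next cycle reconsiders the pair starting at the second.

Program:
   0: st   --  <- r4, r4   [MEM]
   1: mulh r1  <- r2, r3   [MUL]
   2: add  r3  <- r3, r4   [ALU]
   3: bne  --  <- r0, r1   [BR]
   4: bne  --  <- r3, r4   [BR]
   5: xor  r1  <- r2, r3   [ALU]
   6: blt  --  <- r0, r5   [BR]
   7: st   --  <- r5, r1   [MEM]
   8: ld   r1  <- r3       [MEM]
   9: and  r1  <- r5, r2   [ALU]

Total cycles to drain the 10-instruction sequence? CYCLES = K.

CYCLES = 7

c0: i0 st  no-port MEM/MUL
c1: i1,i2 mulh/add  2-wide
c2: i3 bne  no-port BR/BR
c3: i4,i5 bne/xor  2-wide
c4: i6,i7 blt/st  2-wide
c5: i8 ld  WAW r1
c6: i9 and  tail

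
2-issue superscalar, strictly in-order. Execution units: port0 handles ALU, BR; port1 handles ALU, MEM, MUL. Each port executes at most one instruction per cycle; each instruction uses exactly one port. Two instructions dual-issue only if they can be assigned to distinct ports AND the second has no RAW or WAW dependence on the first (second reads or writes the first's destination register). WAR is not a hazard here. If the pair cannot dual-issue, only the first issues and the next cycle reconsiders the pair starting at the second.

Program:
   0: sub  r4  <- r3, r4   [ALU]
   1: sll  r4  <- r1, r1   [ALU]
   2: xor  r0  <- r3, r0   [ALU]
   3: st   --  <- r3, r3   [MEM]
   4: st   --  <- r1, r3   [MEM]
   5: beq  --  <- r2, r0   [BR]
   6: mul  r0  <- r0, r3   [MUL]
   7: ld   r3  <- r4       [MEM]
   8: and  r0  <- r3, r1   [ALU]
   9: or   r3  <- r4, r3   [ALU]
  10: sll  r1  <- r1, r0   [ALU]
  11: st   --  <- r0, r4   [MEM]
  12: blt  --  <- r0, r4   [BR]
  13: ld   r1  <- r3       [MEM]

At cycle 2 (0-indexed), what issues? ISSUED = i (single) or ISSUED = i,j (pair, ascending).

ISSUED = 3

[0] i0  sub  -- WAW r4
[1] i1&i2  sll;xor  -- pair
[2] i3  st  -- no-port MEM/MEM
[3] i4&i5  st;beq  -- pair
[4] i6  mul  -- no-port MUL/MEM
[5] i7  ld  -- RAW r3
[6] i8&i9  and;or  -- pair
[7] i10&i11  sll;st  -- pair
[8] i12&i13  blt;ld  -- pair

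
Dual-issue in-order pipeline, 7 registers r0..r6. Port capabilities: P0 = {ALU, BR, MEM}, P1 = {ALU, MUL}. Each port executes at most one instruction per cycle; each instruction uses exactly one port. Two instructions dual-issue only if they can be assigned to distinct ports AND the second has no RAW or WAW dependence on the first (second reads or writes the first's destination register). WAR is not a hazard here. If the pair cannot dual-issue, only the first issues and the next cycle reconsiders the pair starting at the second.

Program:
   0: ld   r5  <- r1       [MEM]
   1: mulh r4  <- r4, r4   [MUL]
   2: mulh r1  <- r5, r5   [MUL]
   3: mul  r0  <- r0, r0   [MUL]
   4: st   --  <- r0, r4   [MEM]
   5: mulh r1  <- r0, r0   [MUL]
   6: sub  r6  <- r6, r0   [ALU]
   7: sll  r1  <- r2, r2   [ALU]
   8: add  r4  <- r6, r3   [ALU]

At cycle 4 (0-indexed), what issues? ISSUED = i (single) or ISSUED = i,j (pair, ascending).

ISSUED = 6,7

t=0 i0&i1:ld.MEM/mulh.MUL ; 2-wide
t=1 i2:mulh.MUL ; no-port MUL/MUL
t=2 i3:mul.MUL ; RAW r0
t=3 i4&i5:st.MEM/mulh.MUL ; 2-wide
t=4 i6&i7:sub.ALU/sll.ALU ; 2-wide
t=5 i8:add.ALU ; tail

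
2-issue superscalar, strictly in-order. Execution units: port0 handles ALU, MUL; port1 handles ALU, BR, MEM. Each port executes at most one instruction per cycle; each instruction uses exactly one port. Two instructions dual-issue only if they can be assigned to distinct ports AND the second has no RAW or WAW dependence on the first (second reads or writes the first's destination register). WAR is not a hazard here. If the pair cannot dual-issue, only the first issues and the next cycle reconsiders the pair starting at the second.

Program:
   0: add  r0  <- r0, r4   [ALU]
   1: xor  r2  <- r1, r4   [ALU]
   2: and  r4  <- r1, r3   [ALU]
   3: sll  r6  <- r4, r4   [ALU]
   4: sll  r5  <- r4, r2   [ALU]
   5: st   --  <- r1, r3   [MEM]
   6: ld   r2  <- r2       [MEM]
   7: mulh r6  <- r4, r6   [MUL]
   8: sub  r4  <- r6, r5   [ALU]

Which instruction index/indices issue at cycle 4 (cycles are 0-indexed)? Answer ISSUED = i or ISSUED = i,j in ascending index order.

#0 head=0: add+xor i0&i1 dual
#1 head=2: and i2 RAW r4
#2 head=3: sll+sll i3&i4 dual
#3 head=5: st i5 no-port MEM/MEM
#4 head=6: ld+mulh i6&i7 dual
#5 head=8: sub i8 tail

ISSUED = 6,7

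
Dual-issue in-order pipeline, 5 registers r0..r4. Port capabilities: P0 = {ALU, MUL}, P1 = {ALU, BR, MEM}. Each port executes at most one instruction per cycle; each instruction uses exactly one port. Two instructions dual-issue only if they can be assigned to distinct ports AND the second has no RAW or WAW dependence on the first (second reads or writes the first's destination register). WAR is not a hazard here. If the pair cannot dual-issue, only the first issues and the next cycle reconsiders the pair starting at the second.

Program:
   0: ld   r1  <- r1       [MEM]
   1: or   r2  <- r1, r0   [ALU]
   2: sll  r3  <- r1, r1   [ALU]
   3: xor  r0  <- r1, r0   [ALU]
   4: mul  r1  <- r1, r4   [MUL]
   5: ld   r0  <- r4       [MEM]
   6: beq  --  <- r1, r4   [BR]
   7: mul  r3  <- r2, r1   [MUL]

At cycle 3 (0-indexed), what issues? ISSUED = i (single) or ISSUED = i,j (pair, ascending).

ISSUED = 5

0. ld.MEM @i0  | RAW r1
1. or.ALU;sll.ALU @i1&i2  | 2-wide
2. xor.ALU;mul.MUL @i3&i4  | 2-wide
3. ld.MEM @i5  | no-port MEM/BR
4. beq.BR;mul.MUL @i6&i7  | 2-wide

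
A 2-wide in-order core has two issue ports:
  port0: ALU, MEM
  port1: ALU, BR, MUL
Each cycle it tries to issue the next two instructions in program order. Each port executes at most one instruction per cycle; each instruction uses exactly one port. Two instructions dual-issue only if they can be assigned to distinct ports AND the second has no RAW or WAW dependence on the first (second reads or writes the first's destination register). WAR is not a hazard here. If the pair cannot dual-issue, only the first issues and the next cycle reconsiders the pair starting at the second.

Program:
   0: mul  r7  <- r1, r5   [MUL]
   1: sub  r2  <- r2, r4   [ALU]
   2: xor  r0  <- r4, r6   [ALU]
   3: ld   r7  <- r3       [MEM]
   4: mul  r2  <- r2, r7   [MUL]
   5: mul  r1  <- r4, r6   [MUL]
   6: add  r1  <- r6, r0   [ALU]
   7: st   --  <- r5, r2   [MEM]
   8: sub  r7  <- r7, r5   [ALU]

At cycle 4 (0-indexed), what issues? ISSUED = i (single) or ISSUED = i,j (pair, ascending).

#0 head=0: mul.MUL/sub.ALU i0+i1 pair
#1 head=2: xor.ALU/ld.MEM i2+i3 pair
#2 head=4: mul.MUL i4 no-port MUL/MUL
#3 head=5: mul.MUL i5 WAW r1
#4 head=6: add.ALU/st.MEM i6+i7 pair
#5 head=8: sub.ALU i8 tail

ISSUED = 6,7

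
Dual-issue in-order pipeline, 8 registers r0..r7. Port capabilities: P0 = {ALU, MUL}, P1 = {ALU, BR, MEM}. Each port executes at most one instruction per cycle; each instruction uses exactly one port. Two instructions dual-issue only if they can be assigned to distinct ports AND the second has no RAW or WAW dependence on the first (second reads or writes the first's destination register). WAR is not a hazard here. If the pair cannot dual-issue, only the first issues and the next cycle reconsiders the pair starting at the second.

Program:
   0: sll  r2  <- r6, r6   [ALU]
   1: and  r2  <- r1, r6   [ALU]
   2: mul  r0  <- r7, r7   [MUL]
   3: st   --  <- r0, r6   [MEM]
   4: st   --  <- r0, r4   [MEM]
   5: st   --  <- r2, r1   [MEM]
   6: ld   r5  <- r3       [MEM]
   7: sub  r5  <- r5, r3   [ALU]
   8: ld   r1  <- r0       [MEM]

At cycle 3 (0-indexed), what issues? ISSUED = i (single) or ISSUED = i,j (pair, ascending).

ISSUED = 4

t=0 i0:sll.ALU ; WAW r2
t=1 i1+i2:and.ALU/mul.MUL ; 2-wide
t=2 i3:st.MEM ; no-port MEM/MEM
t=3 i4:st.MEM ; no-port MEM/MEM
t=4 i5:st.MEM ; no-port MEM/MEM
t=5 i6:ld.MEM ; RAW+WAW r5
t=6 i7+i8:sub.ALU/ld.MEM ; 2-wide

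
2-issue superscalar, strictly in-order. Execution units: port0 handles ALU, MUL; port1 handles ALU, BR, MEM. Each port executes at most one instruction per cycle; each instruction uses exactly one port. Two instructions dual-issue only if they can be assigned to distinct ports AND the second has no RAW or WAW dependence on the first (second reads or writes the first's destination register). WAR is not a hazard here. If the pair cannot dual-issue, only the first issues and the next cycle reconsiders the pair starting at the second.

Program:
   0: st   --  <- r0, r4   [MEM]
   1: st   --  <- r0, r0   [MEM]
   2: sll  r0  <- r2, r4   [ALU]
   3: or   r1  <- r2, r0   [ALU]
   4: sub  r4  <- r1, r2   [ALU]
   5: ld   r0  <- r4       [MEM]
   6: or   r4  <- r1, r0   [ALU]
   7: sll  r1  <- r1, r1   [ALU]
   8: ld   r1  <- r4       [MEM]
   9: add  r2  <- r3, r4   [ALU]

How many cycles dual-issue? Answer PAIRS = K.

PAIRS = 3

c0: i0 st  no-port MEM/MEM
c1: i1+i2 st sll  dual
c2: i3 or  RAW r1
c3: i4 sub  RAW r4
c4: i5 ld  RAW r0
c5: i6+i7 or sll  dual
c6: i8+i9 ld add  dual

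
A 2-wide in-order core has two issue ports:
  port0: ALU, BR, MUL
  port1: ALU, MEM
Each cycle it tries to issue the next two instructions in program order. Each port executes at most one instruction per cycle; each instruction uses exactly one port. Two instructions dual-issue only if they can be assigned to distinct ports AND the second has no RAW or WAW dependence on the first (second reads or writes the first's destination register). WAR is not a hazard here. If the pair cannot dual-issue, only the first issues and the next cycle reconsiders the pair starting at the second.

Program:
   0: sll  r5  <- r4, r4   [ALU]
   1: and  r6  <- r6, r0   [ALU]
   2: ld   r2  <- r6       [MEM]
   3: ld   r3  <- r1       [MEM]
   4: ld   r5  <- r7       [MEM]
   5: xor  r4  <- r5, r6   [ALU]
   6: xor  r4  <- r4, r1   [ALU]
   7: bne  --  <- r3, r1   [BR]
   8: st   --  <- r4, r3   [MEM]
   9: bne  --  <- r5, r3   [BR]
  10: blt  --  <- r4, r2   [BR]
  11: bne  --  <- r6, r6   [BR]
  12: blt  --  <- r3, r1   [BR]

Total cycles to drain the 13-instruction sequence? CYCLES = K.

CYCLES = 10

t=0 i0,i1:sll.ALU;and.ALU ; 2-wide
t=1 i2:ld.MEM ; no-port MEM/MEM
t=2 i3:ld.MEM ; no-port MEM/MEM
t=3 i4:ld.MEM ; RAW r5
t=4 i5:xor.ALU ; RAW+WAW r4
t=5 i6,i7:xor.ALU;bne.BR ; 2-wide
t=6 i8,i9:st.MEM;bne.BR ; 2-wide
t=7 i10:blt.BR ; no-port BR/BR
t=8 i11:bne.BR ; no-port BR/BR
t=9 i12:blt.BR ; tail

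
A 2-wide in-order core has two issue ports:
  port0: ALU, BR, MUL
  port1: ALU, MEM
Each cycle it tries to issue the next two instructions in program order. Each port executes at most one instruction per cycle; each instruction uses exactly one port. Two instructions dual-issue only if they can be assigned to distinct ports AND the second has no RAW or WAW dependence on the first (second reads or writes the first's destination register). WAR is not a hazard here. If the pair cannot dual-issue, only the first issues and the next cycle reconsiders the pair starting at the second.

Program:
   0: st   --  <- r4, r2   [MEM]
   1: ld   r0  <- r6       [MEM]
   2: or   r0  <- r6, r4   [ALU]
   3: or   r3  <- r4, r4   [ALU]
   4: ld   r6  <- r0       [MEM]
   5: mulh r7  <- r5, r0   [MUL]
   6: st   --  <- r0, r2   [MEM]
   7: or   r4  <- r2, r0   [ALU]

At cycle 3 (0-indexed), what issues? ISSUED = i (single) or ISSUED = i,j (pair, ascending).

ISSUED = 4,5

c0: i0 st  no-port MEM/MEM
c1: i1 ld  WAW r0
c2: i2/i3 or/or  pair
c3: i4/i5 ld/mulh  pair
c4: i6/i7 st/or  pair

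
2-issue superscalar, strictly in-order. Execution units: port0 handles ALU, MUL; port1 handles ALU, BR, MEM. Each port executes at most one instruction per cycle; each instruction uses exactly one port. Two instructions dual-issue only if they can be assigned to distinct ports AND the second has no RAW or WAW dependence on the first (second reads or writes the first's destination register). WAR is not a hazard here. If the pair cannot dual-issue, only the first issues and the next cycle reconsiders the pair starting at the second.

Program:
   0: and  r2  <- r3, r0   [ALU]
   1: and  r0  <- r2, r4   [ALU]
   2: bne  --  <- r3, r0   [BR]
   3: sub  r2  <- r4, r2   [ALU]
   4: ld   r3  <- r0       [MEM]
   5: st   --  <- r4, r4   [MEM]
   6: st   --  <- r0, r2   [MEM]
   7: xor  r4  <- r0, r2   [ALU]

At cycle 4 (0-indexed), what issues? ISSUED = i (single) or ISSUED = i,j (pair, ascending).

#0 head=0: and i0 RAW r2
#1 head=1: and i1 RAW r0
#2 head=2: bne sub i2/i3 2-wide
#3 head=4: ld i4 no-port MEM/MEM
#4 head=5: st i5 no-port MEM/MEM
#5 head=6: st xor i6/i7 2-wide

ISSUED = 5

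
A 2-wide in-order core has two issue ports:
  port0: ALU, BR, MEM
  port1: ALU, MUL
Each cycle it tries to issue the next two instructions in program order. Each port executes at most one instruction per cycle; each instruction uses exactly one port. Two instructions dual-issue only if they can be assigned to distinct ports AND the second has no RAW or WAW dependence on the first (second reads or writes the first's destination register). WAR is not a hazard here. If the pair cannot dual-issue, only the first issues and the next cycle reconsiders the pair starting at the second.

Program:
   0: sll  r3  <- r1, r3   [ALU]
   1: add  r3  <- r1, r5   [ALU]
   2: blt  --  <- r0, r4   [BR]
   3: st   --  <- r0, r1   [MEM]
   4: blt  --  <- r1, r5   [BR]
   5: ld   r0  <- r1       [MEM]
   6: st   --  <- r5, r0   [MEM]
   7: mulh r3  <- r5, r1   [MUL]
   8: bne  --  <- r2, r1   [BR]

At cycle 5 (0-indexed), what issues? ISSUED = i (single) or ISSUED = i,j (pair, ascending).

[0] i0  sll  -- WAW r3
[1] i1/i2  add/blt  -- pair
[2] i3  st  -- no-port MEM/BR
[3] i4  blt  -- no-port BR/MEM
[4] i5  ld  -- no-port MEM/MEM
[5] i6/i7  st/mulh  -- pair
[6] i8  bne  -- tail

ISSUED = 6,7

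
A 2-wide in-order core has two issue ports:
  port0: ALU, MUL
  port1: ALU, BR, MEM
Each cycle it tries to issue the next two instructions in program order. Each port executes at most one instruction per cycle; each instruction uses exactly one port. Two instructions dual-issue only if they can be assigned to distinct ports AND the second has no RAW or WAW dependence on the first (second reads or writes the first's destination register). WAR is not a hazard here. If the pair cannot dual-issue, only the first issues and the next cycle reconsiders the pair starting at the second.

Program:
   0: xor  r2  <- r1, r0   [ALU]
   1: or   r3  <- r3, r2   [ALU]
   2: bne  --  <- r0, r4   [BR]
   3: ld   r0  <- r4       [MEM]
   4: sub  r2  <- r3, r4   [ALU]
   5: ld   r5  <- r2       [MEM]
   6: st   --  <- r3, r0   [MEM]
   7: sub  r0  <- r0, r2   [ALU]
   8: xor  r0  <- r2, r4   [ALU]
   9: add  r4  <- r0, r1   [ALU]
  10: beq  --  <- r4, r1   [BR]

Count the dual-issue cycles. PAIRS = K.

PAIRS = 3

  cy0 -> i0 (xor) RAW r2
  cy1 -> i1+i2 (or;bne) 2-wide
  cy2 -> i3+i4 (ld;sub) 2-wide
  cy3 -> i5 (ld) no-port MEM/MEM
  cy4 -> i6+i7 (st;sub) 2-wide
  cy5 -> i8 (xor) RAW r0
  cy6 -> i9 (add) RAW r4
  cy7 -> i10 (beq) tail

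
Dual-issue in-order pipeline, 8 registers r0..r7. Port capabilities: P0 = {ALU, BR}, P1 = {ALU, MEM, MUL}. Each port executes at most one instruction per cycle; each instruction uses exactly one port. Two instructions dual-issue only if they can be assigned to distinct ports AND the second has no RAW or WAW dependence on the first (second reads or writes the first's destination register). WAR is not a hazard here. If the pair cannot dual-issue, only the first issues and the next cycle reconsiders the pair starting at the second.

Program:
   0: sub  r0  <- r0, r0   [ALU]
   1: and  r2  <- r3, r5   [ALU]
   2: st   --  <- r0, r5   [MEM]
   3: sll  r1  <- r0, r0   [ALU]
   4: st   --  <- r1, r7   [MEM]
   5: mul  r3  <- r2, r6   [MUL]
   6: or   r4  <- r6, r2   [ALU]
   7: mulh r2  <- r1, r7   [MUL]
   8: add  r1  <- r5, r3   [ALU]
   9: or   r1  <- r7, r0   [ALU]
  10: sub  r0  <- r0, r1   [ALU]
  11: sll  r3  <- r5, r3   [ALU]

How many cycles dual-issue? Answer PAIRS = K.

PAIRS = 5

  cy0 -> i0+i1 (sub.ALU;and.ALU) pair
  cy1 -> i2+i3 (st.MEM;sll.ALU) pair
  cy2 -> i4 (st.MEM) no-port MEM/MUL
  cy3 -> i5+i6 (mul.MUL;or.ALU) pair
  cy4 -> i7+i8 (mulh.MUL;add.ALU) pair
  cy5 -> i9 (or.ALU) RAW r1
  cy6 -> i10+i11 (sub.ALU;sll.ALU) pair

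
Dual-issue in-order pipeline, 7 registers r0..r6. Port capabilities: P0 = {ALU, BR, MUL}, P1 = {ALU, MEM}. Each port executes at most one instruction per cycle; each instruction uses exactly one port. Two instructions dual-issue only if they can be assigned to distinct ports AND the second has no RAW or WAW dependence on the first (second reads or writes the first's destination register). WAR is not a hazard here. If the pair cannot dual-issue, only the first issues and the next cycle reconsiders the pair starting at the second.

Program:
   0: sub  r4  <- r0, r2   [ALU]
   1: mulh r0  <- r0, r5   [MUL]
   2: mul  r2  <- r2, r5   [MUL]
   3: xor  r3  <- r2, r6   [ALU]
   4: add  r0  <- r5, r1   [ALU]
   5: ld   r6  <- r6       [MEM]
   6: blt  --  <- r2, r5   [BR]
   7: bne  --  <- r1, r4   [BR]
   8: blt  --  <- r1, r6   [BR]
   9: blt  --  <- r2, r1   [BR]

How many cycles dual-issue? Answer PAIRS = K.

#0 head=0: sub.ALU mulh.MUL i0,i1 2-wide
#1 head=2: mul.MUL i2 RAW r2
#2 head=3: xor.ALU add.ALU i3,i4 2-wide
#3 head=5: ld.MEM blt.BR i5,i6 2-wide
#4 head=7: bne.BR i7 no-port BR/BR
#5 head=8: blt.BR i8 no-port BR/BR
#6 head=9: blt.BR i9 tail

PAIRS = 3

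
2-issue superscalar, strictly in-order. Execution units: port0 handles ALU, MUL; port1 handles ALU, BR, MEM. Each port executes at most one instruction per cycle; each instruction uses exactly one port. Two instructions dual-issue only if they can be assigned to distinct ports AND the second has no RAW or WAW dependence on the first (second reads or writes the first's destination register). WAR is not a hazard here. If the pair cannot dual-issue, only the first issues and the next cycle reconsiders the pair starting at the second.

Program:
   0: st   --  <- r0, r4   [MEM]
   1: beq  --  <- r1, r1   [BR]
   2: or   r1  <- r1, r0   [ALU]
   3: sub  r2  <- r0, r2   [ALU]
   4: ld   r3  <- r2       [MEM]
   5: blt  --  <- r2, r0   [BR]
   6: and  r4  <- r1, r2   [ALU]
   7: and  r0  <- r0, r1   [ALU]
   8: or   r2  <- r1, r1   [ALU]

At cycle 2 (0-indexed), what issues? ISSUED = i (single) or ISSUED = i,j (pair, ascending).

t=0 i0:st ; no-port MEM/BR
t=1 i1/i2:beq+or ; pair
t=2 i3:sub ; RAW r2
t=3 i4:ld ; no-port MEM/BR
t=4 i5/i6:blt+and ; pair
t=5 i7/i8:and+or ; pair

ISSUED = 3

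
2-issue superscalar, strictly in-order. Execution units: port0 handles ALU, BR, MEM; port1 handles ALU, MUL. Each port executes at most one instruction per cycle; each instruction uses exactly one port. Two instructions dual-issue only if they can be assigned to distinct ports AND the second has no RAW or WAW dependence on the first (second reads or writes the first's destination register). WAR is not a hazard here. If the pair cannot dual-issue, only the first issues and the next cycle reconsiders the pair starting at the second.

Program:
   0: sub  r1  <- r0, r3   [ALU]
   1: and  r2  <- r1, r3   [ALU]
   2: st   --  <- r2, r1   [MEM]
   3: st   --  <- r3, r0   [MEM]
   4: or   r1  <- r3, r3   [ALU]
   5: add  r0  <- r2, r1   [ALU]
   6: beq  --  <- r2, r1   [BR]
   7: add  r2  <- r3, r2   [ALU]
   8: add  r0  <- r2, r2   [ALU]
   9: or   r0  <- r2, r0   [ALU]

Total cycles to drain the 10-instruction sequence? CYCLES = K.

CYCLES = 8

0. sub.ALU @i0  | RAW r1
1. and.ALU @i1  | RAW r2
2. st.MEM @i2  | no-port MEM/MEM
3. st.MEM or.ALU @i3&i4  | 2-wide
4. add.ALU beq.BR @i5&i6  | 2-wide
5. add.ALU @i7  | RAW r2
6. add.ALU @i8  | RAW+WAW r0
7. or.ALU @i9  | tail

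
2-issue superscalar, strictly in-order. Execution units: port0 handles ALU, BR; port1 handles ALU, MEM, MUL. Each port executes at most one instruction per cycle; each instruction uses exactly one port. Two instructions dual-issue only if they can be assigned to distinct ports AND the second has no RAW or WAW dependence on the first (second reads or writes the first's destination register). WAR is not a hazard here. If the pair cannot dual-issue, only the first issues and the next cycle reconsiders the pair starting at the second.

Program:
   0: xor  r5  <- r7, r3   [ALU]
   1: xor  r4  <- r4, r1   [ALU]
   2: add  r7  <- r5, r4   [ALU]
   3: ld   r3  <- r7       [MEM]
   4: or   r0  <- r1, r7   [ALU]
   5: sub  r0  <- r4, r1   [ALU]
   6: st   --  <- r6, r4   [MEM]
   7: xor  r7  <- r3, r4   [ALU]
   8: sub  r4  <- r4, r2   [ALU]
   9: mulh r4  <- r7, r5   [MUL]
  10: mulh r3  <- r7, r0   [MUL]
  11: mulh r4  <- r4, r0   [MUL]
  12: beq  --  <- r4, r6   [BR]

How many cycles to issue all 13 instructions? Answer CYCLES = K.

CYCLES = 9

#0 head=0: xor;xor i0,i1 dual
#1 head=2: add i2 RAW r7
#2 head=3: ld;or i3,i4 dual
#3 head=5: sub;st i5,i6 dual
#4 head=7: xor;sub i7,i8 dual
#5 head=9: mulh i9 no-port MUL/MUL
#6 head=10: mulh i10 no-port MUL/MUL
#7 head=11: mulh i11 RAW r4
#8 head=12: beq i12 tail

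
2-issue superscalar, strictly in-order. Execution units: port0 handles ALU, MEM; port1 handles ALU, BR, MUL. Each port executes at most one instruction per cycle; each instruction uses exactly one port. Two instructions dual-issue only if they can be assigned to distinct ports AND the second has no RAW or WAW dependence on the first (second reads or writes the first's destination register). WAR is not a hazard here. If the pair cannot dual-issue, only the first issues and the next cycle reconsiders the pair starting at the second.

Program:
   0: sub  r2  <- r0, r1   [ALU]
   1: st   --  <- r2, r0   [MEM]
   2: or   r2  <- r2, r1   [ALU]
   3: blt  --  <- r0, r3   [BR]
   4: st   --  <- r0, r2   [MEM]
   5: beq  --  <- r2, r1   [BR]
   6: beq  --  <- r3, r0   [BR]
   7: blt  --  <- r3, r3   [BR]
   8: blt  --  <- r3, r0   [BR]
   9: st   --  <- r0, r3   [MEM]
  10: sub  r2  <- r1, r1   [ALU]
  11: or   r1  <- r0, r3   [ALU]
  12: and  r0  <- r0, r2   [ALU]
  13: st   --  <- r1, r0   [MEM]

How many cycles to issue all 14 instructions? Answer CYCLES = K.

CYCLES = 10

0. sub.ALU @i0  | RAW r2
1. st.MEM or.ALU @i1+i2  | 2-wide
2. blt.BR st.MEM @i3+i4  | 2-wide
3. beq.BR @i5  | no-port BR/BR
4. beq.BR @i6  | no-port BR/BR
5. blt.BR @i7  | no-port BR/BR
6. blt.BR st.MEM @i8+i9  | 2-wide
7. sub.ALU or.ALU @i10+i11  | 2-wide
8. and.ALU @i12  | RAW r0
9. st.MEM @i13  | tail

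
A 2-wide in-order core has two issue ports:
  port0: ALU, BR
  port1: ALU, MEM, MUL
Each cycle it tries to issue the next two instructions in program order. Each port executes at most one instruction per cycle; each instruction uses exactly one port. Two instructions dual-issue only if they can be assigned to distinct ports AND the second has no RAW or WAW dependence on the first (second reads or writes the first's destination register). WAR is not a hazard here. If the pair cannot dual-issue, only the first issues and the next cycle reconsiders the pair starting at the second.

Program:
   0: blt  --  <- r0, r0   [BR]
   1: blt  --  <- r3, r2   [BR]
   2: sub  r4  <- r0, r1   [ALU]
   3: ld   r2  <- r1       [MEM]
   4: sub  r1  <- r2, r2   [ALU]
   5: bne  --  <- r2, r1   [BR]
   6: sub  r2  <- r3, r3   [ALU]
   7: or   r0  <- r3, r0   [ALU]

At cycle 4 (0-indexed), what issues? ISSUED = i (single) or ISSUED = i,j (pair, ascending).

  cy0 -> i0 (blt) no-port BR/BR
  cy1 -> i1/i2 (blt sub) 2-wide
  cy2 -> i3 (ld) RAW r2
  cy3 -> i4 (sub) RAW r1
  cy4 -> i5/i6 (bne sub) 2-wide
  cy5 -> i7 (or) tail

ISSUED = 5,6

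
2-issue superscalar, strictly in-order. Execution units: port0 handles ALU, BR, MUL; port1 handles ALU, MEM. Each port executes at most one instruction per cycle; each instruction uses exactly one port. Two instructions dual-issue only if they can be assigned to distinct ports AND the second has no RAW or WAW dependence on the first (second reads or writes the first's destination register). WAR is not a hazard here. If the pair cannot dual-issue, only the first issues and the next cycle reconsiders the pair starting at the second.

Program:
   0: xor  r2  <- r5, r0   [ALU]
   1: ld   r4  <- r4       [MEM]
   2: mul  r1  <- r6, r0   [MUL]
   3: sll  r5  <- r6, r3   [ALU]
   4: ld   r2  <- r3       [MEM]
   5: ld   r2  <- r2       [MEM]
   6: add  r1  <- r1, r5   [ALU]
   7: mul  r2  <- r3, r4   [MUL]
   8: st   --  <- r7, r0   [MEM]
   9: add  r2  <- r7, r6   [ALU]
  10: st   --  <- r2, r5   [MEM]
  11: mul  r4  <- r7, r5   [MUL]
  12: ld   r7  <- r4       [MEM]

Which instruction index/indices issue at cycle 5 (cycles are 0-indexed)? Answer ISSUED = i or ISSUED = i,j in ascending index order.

c0: i0&i1 xor+ld  2-wide
c1: i2&i3 mul+sll  2-wide
c2: i4 ld  no-port MEM/MEM
c3: i5&i6 ld+add  2-wide
c4: i7&i8 mul+st  2-wide
c5: i9 add  RAW r2
c6: i10&i11 st+mul  2-wide
c7: i12 ld  tail

ISSUED = 9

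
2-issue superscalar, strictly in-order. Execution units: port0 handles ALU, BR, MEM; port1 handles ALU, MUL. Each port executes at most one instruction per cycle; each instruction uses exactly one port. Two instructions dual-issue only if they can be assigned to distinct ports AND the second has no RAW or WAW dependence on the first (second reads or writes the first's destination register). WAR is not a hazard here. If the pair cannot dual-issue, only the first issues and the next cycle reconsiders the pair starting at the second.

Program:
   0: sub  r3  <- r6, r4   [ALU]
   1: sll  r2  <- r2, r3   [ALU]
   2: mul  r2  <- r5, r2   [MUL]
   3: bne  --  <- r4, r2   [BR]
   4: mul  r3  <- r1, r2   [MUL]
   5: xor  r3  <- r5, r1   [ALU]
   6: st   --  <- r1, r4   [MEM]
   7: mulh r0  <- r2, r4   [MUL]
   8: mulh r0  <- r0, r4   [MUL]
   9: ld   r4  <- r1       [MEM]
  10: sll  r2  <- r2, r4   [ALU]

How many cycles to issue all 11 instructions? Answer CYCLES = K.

CYCLES = 8

0. sub.ALU @i0  | RAW r3
1. sll.ALU @i1  | RAW+WAW r2
2. mul.MUL @i2  | RAW r2
3. bne.BR mul.MUL @i3/i4  | pair
4. xor.ALU st.MEM @i5/i6  | pair
5. mulh.MUL @i7  | no-port MUL/MUL
6. mulh.MUL ld.MEM @i8/i9  | pair
7. sll.ALU @i10  | tail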